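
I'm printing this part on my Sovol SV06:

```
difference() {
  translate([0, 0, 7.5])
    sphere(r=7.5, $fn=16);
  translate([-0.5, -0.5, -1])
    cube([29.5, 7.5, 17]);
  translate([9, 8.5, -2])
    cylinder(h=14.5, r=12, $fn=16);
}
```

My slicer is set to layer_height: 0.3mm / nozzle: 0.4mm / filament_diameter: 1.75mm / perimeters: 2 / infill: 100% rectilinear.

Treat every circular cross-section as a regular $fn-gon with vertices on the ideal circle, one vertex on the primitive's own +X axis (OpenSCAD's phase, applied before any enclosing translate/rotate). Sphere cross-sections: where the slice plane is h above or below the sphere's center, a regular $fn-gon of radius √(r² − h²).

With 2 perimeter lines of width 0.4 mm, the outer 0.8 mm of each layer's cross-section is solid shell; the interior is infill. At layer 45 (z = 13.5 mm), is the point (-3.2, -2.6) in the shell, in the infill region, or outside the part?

At z = 13.5 mm: the sphere: section is a regular 16-gon, circumradius = √(r²−h²) = √(7.5²−6²) = 4.500; the 29.5×7.5 cube at (-0.5, -0.5) contributes its full rectangle; the cylinder at (9, 8.5) is absent (z outside [-2, 12.5]); After the difference (first − rest): starting from the r=7.5 sphere, the 29.5×7.5 cube at (-0.5, -0.5) partially overlaps it — only the 20.20 mm² overlap (of its 221.25 mm²) is removed, clipping the outline — 1 connected region. Overall, the cross-section is a single solid region. The nearest boundary edge runs (-3.18, -3.18)→(-4.16, -1.72); distance from the point to it = 0.31 mm. The point is inside the cross-section, 0.31 mm from the nearest boundary — within the 0.8 mm shell band (2 × 0.4).

shell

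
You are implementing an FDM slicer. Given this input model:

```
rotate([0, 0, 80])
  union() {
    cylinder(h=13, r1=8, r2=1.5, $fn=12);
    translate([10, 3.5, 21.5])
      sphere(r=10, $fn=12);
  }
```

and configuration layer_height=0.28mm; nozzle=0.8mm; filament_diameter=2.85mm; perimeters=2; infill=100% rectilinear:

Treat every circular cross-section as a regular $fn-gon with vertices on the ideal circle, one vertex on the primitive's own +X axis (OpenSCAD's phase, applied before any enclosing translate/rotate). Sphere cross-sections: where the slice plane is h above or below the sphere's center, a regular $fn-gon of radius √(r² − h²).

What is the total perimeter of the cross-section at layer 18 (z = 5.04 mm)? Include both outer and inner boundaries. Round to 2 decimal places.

34.04 mm

At z = 5.04 mm: the cone (r1=8→r2=1.5) has section circumradius 5.480 here — a regular 12-gon (perimeter = 2·12·5.480·sin(180°/12) = 34.04 mm); the sphere at (10, 3.5) is not intersected at this z (|z−center|=16.460 > r=10); Merging all regions: only the cone is present, so the union is just that shape — boundary = 34.04 mm; (rotated 80° about Z; rotation is an isometry so areas/perimeters/island counts are preserved). Overall, the cross-section is a single solid region. Total boundary length (outer) = 34.04 mm.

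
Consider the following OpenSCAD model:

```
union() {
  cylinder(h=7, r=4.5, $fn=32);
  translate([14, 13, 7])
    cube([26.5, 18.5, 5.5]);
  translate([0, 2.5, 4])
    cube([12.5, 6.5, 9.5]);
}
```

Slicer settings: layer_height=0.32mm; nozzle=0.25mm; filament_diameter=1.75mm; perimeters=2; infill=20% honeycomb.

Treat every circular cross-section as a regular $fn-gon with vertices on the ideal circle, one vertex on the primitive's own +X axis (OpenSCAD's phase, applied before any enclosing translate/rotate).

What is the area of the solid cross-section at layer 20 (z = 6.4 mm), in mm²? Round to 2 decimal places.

At z = 6.4 mm: the r=4.5 cylinder gives a regular 32-gon of circumradius 4.5 (constant along its height) (area = (32/2)·4.500²·sin(360°/32) = 63.21 mm²); the cube at (14, 13) does not reach this height (z outside [7, 12.5]); the cube at (0, 2.5) (footprint 12.5×6.5) is included at this height (area 81.25 mm²); Merging all regions: the regions partially overlap — summed areas 144.46 mm² minus the doubly-counted overlap 5.20 mm² gives 139.26 mm² — area = 139.26 mm². Overall, the cross-section is a single solid region. Net area = 139.26 mm².

139.26 mm²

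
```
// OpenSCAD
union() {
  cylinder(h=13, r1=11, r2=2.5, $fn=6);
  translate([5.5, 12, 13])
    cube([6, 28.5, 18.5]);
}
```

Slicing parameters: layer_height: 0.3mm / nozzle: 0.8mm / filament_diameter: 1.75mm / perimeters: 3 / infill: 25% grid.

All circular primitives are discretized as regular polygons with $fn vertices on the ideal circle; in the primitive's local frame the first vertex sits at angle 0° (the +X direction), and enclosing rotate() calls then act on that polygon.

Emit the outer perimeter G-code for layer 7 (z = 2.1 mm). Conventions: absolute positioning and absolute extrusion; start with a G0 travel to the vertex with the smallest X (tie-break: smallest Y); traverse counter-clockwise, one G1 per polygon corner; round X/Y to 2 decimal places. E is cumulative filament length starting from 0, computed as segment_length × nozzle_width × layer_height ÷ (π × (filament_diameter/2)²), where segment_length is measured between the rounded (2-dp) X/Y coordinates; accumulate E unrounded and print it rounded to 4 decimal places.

At z = 2.1 mm: the cone: at t=0.162 of its height the radius interpolates to r₁+(r₂−r₁)t = 9.627, giving a regular 6-gon of that circumradius; the cube at (5.5, 12) does not reach this height (z outside [13, 31.5]); Combining (union): only the cone is present, so the union is just that shape — 1 connected region. The outline is a single polygon with 6 vertices. Extrusion per mm of travel: 0.8 × 0.3 / (π × 0.875²) = 0.099780. Accumulating E over each segment gives final E = 5.7644.

G0 X-9.63 Y0.00 Z2.10
G1 X-4.81 Y-8.34 E0.9611
G1 X4.81 Y-8.34 E1.9210
G1 X9.63 Y0.00 E2.8822
G1 X4.81 Y8.34 E3.8433
G1 X-4.81 Y8.34 E4.8032
G1 X-9.63 Y0.00 E5.7644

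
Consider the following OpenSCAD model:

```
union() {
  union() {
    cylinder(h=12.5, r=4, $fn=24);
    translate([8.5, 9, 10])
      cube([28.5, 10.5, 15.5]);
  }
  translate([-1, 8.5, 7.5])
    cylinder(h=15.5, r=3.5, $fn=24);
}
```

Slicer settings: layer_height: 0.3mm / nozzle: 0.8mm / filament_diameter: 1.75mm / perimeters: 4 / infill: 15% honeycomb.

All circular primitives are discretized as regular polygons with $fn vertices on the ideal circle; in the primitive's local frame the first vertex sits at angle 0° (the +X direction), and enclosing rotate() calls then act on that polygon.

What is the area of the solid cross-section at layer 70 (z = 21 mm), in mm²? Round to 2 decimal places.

337.30 mm²

At z = 21 mm: the cylinder does not reach this height (z outside [0, 12.5]); the cube at (8.5, 9) (footprint 28.5×10.5) is included at this height (area 299.25 mm²); Merging all regions: only the 28.5×10.5 cube at (8.5, 9) is present, so the union is just that shape — area = 299.25 mm²; the r=3.5 cylinder at (-1, 8.5) contributes a regular 24-gon of circumradius 3.5 (area = (24/2)·3.500²·sin(360°/24) = 38.05 mm²); Taking the union: the 2 present regions are separate (no shared area or edge), so areas and boundary lengths simply add and each stays a separate island — area = 337.30 mm². Overall, the cross-section has 2 separate islands. Net area = 337.30 mm².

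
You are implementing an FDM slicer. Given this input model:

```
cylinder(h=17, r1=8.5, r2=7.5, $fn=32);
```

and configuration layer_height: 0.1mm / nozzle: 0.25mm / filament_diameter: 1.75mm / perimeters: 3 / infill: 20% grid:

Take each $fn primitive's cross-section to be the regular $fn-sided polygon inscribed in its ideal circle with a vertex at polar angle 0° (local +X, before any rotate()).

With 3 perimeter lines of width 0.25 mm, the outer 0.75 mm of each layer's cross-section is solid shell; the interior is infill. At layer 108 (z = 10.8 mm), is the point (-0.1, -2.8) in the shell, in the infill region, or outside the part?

infill

At z = 10.8 mm: the cone (r1=8.5→r2=7.5) has section circumradius 7.865 here — a regular 32-gon. Overall, the cross-section is a single solid region. The nearest boundary edge runs (-1.53, -7.71)→(-0.00, -7.86); distance from the point to it = 5.03 mm. The point is inside the cross-section and 5.03 mm from the nearest boundary — more than the 0.75 mm shell width (3 × 0.25), so it's in the infill interior.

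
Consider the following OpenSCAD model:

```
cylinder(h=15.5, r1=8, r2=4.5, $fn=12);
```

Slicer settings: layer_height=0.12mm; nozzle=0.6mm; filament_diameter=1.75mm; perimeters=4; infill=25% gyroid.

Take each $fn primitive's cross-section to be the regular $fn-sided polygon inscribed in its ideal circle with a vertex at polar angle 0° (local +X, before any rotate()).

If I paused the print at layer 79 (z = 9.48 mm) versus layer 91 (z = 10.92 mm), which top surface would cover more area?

Layer 79 (z = 9.48): the cone (r1=8→r2=4.5) has section circumradius 5.859 here — a regular 12-gon (area = (12/2)·5.859²·sin(360°/12) = 103.00 mm²). So its area = 103.00 mm². Layer 91 (z = 10.92): the cone contributes a regular 12-gon of circumradius 5.534 (interpolated between r1=8 and r2=4.5 at t=0.705) (area = (12/2)·5.534²·sin(360°/12) = 91.88 mm²). So its area = 91.88 mm². Layer 79 is larger (103.00 vs 91.88 mm²).

layer 79 (z = 9.48 mm)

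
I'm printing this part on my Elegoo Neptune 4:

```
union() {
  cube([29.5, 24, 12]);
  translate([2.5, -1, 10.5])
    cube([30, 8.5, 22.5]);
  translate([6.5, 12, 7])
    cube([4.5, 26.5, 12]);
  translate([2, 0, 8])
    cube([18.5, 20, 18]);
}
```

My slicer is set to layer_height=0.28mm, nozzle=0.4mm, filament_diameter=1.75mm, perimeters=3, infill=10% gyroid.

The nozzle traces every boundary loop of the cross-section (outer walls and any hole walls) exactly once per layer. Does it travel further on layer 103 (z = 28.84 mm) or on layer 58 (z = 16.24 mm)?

layer 58 (z = 16.24 mm)

Layer 103 (z = 28.84): the cube is absent (z outside [0, 12]); the cube at (2.5, -1) is present — its section is the full 30×8.5 rectangle (perimeter 77.00 mm); the cube at (6.5, 12) is absent (z outside [7, 19]); the cube at (2, 0) is absent (z outside [8, 26]); Merging all regions: only the 30×8.5 cube at (2.5, -1) is present, so the union is just that shape — boundary = 77.00 mm. So its perimeter = 77.00 mm. Layer 58 (z = 16.24): the cube is absent (z outside [0, 12]); the 30×8.5 cube at (2.5, -1) contributes its full rectangle (perimeter 77.00 mm); the cube at (6.5, 12) (footprint 4.5×26.5) is included at this height (perimeter 62.00 mm); the 18.5×20 cube at (2, 0) contributes its full rectangle (perimeter 77.00 mm); Combining (union): the regions partially overlap (shared area 171.00 mm²), so the edge portions inside another operand are dropped and the merged outline is re-measured after clipping — boundary = 140.00 mm. So its perimeter = 140.00 mm. Layer 58 is larger (140.00 vs 77.00 mm).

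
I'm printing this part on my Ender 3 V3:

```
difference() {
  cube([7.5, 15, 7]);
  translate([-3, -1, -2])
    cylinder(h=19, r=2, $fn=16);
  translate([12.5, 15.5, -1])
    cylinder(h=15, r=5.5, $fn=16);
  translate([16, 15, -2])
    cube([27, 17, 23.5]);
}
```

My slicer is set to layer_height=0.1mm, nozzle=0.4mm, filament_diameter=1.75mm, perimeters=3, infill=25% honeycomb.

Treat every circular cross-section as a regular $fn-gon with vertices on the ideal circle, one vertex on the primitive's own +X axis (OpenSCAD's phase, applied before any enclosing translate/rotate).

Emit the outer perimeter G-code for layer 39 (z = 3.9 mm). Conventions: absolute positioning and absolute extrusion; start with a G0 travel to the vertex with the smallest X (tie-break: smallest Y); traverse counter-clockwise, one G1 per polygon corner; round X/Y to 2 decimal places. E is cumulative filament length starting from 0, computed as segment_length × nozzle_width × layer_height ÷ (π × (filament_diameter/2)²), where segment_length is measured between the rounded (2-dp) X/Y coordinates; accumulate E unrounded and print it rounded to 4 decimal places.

G0 X0.00 Y0.00 Z3.90
G1 X7.50 Y0.00 E0.1247
G1 X7.50 Y13.27 E0.3454
G1 X7.42 Y13.40 E0.3479
G1 X7.10 Y15.00 E0.3751
G1 X0.00 Y15.00 E0.4932
G1 X0.00 Y0.00 E0.7426

At z = 3.9 mm: the 7.5×15 cube contributes its full rectangle; the cylinder at (-3, -1): section is a regular 16-gon, circumradius r=2; the r=5.5 cylinder at (12.5, 15.5) gives a regular 16-gon of circumradius 5.5 (constant along its height); the cube at (16, 15) (footprint 27×17) is included at this height; After the difference (first − rest): starting from the 7.5×15 cube, the r=2 cylinder at (-3, -1) misses the remaining region (no effect); the r=5.5 cylinder at (12.5, 15.5) partially overlaps it — only the 0.39 mm² overlap (of its 92.61 mm²) is removed, clipping the outline; the 27×17 cube at (16, 15) misses the remaining region (no effect) — 1 connected region. The outline is a single polygon with 6 vertices. Extrusion per mm of travel: 0.4 × 0.1 / (π × 0.875²) = 0.016630. Accumulating E over each segment gives final E = 0.7426.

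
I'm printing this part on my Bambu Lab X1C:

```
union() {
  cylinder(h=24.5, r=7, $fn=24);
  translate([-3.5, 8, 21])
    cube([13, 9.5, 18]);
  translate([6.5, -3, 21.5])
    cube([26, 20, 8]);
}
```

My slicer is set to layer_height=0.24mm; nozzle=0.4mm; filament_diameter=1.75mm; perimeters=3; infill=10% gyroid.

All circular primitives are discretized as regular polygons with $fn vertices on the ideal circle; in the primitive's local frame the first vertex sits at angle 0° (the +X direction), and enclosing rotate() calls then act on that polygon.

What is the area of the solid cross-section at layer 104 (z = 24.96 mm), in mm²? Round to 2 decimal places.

At z = 24.96 mm: the cylinder is not intersected at this z (z outside [0, 24.5]); the 13×9.5 cube at (-3.5, 8) contributes its full rectangle (area 123.50 mm²); the 26×20 cube at (6.5, -3) contributes its full rectangle (area 520.00 mm²); Merging all regions: the regions partially overlap — summed areas 643.50 mm² minus the doubly-counted overlap 27.00 mm² gives 616.50 mm² — area = 616.50 mm². Overall, the cross-section is a single solid region. Net area = 616.50 mm².

616.50 mm²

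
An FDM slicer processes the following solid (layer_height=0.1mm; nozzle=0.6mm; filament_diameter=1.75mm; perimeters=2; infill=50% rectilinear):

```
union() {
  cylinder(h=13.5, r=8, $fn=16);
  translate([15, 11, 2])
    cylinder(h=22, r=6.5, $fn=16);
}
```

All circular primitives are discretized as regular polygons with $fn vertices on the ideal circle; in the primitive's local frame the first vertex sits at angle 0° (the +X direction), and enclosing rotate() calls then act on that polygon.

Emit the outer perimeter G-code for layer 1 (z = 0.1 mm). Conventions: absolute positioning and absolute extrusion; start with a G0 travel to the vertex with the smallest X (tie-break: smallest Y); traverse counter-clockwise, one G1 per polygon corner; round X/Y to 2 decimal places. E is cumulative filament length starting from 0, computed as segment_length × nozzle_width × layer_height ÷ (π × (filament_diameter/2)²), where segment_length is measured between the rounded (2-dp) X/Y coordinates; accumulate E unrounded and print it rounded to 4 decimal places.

G0 X-8.00 Y0.00 Z0.10
G1 X-7.39 Y-3.06 E0.0778
G1 X-5.66 Y-5.66 E0.1557
G1 X-3.06 Y-7.39 E0.2336
G1 X0.00 Y-8.00 E0.3115
G1 X3.06 Y-7.39 E0.3893
G1 X5.66 Y-5.66 E0.4672
G1 X7.39 Y-3.06 E0.5451
G1 X8.00 Y0.00 E0.6229
G1 X7.39 Y3.06 E0.7008
G1 X5.66 Y5.66 E0.7787
G1 X3.06 Y7.39 E0.8566
G1 X0.00 Y8.00 E0.9344
G1 X-3.06 Y7.39 E1.0123
G1 X-5.66 Y5.66 E1.0902
G1 X-7.39 Y3.06 E1.1681
G1 X-8.00 Y0.00 E1.2459

At z = 0.1 mm: the cylinder: section is a regular 16-gon, circumradius r=8; the cylinder at (15, 11) is not intersected at this z (z outside [2, 24]); Merging all regions: only the r=8 cylinder is present, so the union is just that shape — 1 connected region. The outline is a single polygon with 16 vertices. Extrusion per mm of travel: 0.6 × 0.1 / (π × 0.875²) = 0.024945. Accumulating E over each segment gives final E = 1.2459.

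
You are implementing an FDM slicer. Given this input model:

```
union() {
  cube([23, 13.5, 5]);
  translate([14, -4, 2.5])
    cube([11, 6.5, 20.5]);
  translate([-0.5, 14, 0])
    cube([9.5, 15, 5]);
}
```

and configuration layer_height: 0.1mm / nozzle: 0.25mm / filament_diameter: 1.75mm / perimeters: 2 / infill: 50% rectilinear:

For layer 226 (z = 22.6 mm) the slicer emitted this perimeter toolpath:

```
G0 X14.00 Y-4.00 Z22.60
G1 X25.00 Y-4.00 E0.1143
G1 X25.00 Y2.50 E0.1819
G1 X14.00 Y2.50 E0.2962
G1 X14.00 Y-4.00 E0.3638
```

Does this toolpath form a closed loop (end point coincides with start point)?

yes

Start point (G0): (14.00, -4.00). End point (last G1): the path returns to the start — closed.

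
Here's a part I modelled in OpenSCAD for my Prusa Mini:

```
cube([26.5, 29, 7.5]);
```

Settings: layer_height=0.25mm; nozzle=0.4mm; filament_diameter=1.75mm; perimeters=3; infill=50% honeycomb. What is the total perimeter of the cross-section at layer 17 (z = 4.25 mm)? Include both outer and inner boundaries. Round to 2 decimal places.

111.00 mm

At z = 4.25 mm: the cube is present — its section is the full 26.5×29 rectangle (perimeter 111.00 mm). Overall, the cross-section is a single solid region. Total boundary length (outer) = 111.00 mm.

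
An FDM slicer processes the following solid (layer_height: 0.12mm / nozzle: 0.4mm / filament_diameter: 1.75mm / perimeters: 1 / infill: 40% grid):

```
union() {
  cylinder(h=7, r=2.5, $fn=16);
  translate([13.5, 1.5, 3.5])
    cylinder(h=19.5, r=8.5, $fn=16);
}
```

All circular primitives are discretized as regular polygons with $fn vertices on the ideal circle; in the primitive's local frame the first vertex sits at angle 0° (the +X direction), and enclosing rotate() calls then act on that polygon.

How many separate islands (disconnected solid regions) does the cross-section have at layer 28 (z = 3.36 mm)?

1

At z = 3.36 mm: the r=2.5 cylinder gives a regular 16-gon of circumradius 2.5 (constant along its height); the cylinder at (13.5, 1.5) is not intersected at this z (z outside [3.5, 23]); Merging all regions: only the r=2.5 cylinder is present, so the union is just that shape — 1 connected region. Overall, the cross-section is a single solid region. Island count = 1.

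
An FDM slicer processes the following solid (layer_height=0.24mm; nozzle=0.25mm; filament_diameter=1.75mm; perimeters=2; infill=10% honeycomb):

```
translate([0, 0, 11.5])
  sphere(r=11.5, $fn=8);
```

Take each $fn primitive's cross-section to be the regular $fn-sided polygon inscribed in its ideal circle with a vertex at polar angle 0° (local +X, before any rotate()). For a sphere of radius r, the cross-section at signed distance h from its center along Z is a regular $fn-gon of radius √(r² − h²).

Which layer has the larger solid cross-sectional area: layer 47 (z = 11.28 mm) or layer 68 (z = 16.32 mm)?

Layer 47 (z = 11.28): the r=11.5 sphere contributes a regular 8-gon of circumradius √(11.5²−0.22²) = 11.498 (area = (8/2)·11.498²·sin(360°/8) = 373.92 mm²). So its area = 373.92 mm². Layer 68 (z = 16.32): the r=11.5 sphere slices to a regular 8-gon of circumradius 10.441 (√(r²−h²) with h=4.82 from center) (area = (8/2)·10.441²·sin(360°/8) = 308.35 mm²). So its area = 308.35 mm². Layer 47 is larger (373.92 vs 308.35 mm²).

layer 47 (z = 11.28 mm)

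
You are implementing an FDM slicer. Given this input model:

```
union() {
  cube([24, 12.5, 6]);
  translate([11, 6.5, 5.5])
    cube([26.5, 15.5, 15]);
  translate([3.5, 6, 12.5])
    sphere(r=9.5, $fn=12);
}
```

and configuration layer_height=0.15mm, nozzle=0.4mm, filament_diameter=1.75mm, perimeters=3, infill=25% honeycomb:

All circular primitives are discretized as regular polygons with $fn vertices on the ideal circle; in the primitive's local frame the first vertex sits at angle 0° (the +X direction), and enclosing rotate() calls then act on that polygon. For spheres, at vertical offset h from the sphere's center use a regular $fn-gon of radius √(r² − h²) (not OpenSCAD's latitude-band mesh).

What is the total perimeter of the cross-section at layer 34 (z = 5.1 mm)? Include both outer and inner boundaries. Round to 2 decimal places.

74.58 mm

At z = 5.1 mm: the cube is present — its section is the full 24×12.5 rectangle (perimeter 73.00 mm); the cube at (11, 6.5) is absent (z outside [5.5, 20.5]); the sphere at (3.5, 6): section is a regular 12-gon, circumradius = √(r²−h²) = √(9.5²−7.4²) = 5.957 (perimeter = 2·12·5.957·sin(180°/12) = 37.01 mm); Merging all regions: the regions partially overlap (shared area 91.46 mm²), so the edge portions inside another operand are dropped and the merged outline is re-measured after clipping — boundary = 74.58 mm. Overall, the cross-section is a single solid region. Total boundary length (outer) = 74.58 mm.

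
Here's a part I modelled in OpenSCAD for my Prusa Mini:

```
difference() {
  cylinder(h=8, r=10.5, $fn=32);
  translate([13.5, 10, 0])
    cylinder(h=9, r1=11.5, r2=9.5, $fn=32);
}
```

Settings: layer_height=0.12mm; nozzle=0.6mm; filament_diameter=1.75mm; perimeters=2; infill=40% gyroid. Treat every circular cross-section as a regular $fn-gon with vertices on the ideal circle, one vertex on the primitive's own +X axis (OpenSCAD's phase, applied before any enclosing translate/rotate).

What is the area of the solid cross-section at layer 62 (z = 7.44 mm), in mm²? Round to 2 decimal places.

At z = 7.44 mm: the r=10.5 cylinder contributes a regular 32-gon of circumradius 10.5 (area = (32/2)·10.500²·sin(360°/32) = 344.14 mm²); the cone at (13.5, 10): at t=0.827 of its height the radius interpolates to r₁+(r₂−r₁)t = 9.847, giving a regular 32-gon of that circumradius (area = (32/2)·9.847²·sin(360°/32) = 302.65 mm²); After the difference (first − rest): starting from the r=10.5 cylinder (344.14 mm²), the cone at (13.5, 10) partially overlaps it — only the 26.84 mm² overlap (of its 302.65 mm²) is removed, clipping the outline — area = 317.30 mm². Overall, the cross-section is a single solid region. Net area = 317.30 mm².

317.30 mm²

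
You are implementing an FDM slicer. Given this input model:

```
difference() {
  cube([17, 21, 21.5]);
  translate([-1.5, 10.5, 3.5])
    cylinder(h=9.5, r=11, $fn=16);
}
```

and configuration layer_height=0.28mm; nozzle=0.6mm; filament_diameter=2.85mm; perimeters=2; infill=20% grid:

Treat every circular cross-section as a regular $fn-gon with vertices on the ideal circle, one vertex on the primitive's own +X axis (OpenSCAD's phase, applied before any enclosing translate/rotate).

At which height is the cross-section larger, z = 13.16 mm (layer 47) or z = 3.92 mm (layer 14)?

layer 47 (z = 13.16 mm)

Layer 47 (z = 13.16): the 17×21 cube contributes its full rectangle (area 357.00 mm²); the cylinder at (-1.5, 10.5) is not intersected at this z (z outside [3.5, 13]); After the difference (first − rest): none of the subtracted shapes is present at this height, so the 17×21 cube is unchanged — area = 357.00 mm². So its area = 357.00 mm². Layer 14 (z = 3.92): the cube (footprint 17×21) is included at this height (area 357.00 mm²); the cylinder at (-1.5, 10.5): section is a regular 16-gon, circumradius r=11 (area = (16/2)·11.000²·sin(360°/16) = 370.44 mm²); Subtracting the remaining from the first: starting from the 17×21 cube (357.00 mm²), the r=11 cylinder at (-1.5, 10.5) partially overlaps it — only the 152.46 mm² overlap (of its 370.44 mm²) is removed, clipping the outline — area = 204.54 mm². So its area = 204.54 mm². Layer 47 is larger (357.00 vs 204.54 mm²).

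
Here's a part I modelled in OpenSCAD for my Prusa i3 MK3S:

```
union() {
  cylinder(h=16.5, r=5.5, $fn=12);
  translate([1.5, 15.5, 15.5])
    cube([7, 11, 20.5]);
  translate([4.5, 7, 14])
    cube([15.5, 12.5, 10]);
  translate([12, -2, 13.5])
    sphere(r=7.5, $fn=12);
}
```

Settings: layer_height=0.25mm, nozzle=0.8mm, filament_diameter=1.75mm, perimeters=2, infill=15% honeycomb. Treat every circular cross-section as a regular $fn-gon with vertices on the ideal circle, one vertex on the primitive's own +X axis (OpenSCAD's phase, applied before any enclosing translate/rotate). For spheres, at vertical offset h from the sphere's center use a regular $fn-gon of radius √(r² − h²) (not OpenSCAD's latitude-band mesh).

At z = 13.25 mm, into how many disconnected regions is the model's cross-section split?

At z = 13.25 mm: the r=5.5 cylinder contributes a regular 12-gon of circumradius 5.5; the cube at (1.5, 15.5) is absent (z outside [15.5, 36]); the cube at (4.5, 7) is absent (z outside [14, 24]); the r=7.5 sphere at (12, -2) slices to a regular 12-gon of circumradius 7.496 (√(r²−h²) with h=0.25 from center); Combining (union): the regions partially overlap (shared area 1.31 mm²), so overlapping operands fuse into one piece — 1 connected region. The result has 1 disconnected region.

1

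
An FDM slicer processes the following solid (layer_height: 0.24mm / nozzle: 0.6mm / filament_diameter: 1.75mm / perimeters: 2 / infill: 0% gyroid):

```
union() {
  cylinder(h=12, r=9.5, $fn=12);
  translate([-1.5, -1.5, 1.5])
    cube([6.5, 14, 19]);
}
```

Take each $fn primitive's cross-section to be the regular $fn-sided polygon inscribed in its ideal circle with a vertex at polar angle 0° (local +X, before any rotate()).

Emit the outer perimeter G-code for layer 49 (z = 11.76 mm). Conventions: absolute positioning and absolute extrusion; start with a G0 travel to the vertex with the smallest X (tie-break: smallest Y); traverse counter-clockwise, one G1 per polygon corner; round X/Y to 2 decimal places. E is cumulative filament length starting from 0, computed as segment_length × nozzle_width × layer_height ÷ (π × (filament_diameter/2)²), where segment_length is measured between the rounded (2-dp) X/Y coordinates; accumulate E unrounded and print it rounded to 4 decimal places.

G0 X-9.50 Y0.00 Z11.76
G1 X-8.23 Y-4.75 E0.2944
G1 X-4.75 Y-8.23 E0.5890
G1 X0.00 Y-9.50 E0.8834
G1 X4.75 Y-8.23 E1.1777
G1 X8.23 Y-4.75 E1.4724
G1 X9.50 Y0.00 E1.7667
G1 X8.23 Y4.75 E2.0611
G1 X5.00 Y7.98 E2.3346
G1 X5.00 Y12.50 E2.6052
G1 X-1.50 Y12.50 E2.9943
G1 X-1.50 Y9.10 E3.1979
G1 X-4.75 Y8.23 E3.3993
G1 X-8.23 Y4.75 E3.6939
G1 X-9.50 Y0.00 E3.9883

At z = 11.76 mm: the r=9.5 cylinder gives a regular 12-gon of circumradius 9.5 (constant along its height); the 6.5×14 cube at (-1.5, -1.5) contributes its full rectangle; Taking the union: the regions partially overlap (shared area 67.83 mm²), so overlapping operands fuse into one piece — 1 connected region. The outline is a single polygon with 14 vertices. Extrusion per mm of travel: 0.6 × 0.24 / (π × 0.875²) = 0.059868. Accumulating E over each segment gives final E = 3.9883.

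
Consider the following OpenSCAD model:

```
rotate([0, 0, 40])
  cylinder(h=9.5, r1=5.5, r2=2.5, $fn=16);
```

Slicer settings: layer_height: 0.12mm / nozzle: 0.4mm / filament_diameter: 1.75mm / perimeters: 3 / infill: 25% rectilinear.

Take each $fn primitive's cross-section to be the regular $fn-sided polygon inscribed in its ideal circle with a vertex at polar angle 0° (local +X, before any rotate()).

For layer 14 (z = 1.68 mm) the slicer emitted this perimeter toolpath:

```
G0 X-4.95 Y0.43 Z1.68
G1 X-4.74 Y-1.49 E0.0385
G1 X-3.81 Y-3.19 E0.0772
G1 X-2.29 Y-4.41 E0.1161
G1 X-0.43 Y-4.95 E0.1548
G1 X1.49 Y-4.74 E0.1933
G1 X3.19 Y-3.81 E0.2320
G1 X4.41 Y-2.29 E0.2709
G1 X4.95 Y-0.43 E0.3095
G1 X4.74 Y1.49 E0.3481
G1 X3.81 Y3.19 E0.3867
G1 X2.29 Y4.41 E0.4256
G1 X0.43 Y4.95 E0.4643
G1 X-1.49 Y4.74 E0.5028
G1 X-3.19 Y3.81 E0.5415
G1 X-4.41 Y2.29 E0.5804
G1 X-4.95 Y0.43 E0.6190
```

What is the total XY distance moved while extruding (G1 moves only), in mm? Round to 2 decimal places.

31.02 mm

Sum the Euclidean lengths of each G1 segment: total = 31.02 mm.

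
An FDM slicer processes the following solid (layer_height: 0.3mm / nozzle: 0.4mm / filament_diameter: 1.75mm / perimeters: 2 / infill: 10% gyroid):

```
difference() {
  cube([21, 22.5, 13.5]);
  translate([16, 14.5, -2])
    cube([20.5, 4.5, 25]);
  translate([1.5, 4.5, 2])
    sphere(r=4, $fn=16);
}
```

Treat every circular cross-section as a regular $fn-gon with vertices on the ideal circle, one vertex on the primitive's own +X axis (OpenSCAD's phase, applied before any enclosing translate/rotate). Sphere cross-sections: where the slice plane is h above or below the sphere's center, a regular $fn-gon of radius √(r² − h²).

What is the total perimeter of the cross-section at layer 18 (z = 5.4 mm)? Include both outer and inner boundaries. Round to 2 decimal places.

103.95 mm

At z = 5.4 mm: the 21×22.5 cube contributes its full rectangle (perimeter 87.00 mm); the 20.5×4.5 cube at (16, 14.5) contributes its full rectangle (perimeter 50.00 mm); the sphere at (1.5, 4.5): section is a regular 16-gon, circumradius = √(r²−h²) = √(4²−3.4²) = 2.107 (perimeter = 2·16·2.107·sin(180°/16) = 13.15 mm); Subtracting the remaining from the first: starting from the 21×22.5 cube, the 20.5×4.5 cube at (16, 14.5) partially overlaps it — only the 22.50 mm² overlap (of its 92.25 mm²) is removed, clipping the outline; the r=4 sphere at (1.5, 4.5) partially overlaps it — only the 12.44 mm² overlap (of its 13.59 mm²) is removed, clipping the outline — boundary = 103.95 mm. Overall, the cross-section is a single solid region. Total boundary length (outer) = 103.95 mm.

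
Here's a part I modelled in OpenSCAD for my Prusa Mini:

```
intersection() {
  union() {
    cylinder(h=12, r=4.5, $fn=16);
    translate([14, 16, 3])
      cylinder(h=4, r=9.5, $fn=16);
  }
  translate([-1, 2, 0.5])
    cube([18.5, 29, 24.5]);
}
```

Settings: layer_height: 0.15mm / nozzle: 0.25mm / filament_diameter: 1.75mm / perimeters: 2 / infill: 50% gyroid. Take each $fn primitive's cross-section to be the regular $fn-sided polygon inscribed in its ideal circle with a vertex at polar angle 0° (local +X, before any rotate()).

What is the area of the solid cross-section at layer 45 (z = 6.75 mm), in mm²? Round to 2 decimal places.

At z = 6.75 mm: the r=4.5 cylinder contributes a regular 16-gon of circumradius 4.5 (area = (16/2)·4.500²·sin(360°/16) = 61.99 mm²); the cylinder at (14, 16): section is a regular 16-gon, circumradius r=9.5 (area = (16/2)·9.500²·sin(360°/16) = 276.30 mm²); Merging all regions: the 2 present regions are separate (no shared area or edge), so areas and boundary lengths simply add and each stays a separate island — area = 338.29 mm²; the 18.5×29 cube at (-1, 2) contributes its full rectangle (area 536.50 mm²); After intersecting: the 18.5×29 cube at (-1, 2) partially overlaps that combined region; clipping to the common part keeps 211.53 mm² — area = 211.53 mm². Overall, the cross-section has 2 separate islands. Net area = 211.53 mm².

211.53 mm²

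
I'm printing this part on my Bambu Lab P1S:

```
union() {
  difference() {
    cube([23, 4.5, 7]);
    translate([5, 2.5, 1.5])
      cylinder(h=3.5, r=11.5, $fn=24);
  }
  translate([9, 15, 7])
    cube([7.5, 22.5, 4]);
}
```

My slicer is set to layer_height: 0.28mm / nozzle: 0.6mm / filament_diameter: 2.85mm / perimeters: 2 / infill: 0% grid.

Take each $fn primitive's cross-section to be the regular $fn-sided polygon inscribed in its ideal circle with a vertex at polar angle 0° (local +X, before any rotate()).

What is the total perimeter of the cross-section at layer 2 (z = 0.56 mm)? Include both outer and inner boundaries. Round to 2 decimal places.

55.00 mm

At z = 0.56 mm: the cube (footprint 23×4.5) is included at this height (perimeter 55.00 mm); the cylinder at (5, 2.5) is not intersected at this z (z outside [1.5, 5]); Subtracting the remaining from the first: none of the subtracted shapes is present at this height, so the 23×4.5 cube is unchanged — boundary = 55.00 mm; the cube at (9, 15) does not reach this height (z outside [7, 11]); Taking the union: only the result so far is present, so the union is just that shape — boundary = 55.00 mm. Overall, the cross-section is a single solid region. Total boundary length (outer) = 55.00 mm.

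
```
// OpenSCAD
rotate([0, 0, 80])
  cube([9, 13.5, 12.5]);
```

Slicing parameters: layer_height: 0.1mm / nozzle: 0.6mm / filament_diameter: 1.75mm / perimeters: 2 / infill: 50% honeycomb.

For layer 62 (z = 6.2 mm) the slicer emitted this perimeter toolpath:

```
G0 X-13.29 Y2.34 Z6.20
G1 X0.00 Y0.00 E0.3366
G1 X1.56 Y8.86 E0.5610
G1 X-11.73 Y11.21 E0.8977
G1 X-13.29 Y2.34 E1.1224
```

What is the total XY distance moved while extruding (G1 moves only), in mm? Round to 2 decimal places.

Sum the Euclidean lengths of each G1 segment: total = 44.99 mm.

44.99 mm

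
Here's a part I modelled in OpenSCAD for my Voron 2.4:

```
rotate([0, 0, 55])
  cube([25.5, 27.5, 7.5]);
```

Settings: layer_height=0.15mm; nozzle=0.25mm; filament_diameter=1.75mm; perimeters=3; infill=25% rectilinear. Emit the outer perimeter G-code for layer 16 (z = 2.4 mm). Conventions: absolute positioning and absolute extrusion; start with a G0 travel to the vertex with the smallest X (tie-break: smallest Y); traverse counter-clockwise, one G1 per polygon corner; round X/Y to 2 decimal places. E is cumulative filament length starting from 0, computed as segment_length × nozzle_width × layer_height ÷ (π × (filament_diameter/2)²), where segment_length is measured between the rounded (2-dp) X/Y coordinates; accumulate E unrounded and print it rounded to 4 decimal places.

At z = 2.4 mm: the cube (footprint 25.5×27.5) is included at this height; (rotated 55° about Z; rotation is an isometry so areas/perimeters/island counts are preserved). The outline is a single polygon with 4 vertices. Extrusion per mm of travel: 0.25 × 0.15 / (π × 0.875²) = 0.015591. Accumulating E over each segment gives final E = 1.6527.

G0 X-22.53 Y15.77 Z2.40
G1 X0.00 Y0.00 E0.4288
G1 X14.63 Y20.89 E0.8264
G1 X-7.90 Y36.66 E1.2551
G1 X-22.53 Y15.77 E1.6527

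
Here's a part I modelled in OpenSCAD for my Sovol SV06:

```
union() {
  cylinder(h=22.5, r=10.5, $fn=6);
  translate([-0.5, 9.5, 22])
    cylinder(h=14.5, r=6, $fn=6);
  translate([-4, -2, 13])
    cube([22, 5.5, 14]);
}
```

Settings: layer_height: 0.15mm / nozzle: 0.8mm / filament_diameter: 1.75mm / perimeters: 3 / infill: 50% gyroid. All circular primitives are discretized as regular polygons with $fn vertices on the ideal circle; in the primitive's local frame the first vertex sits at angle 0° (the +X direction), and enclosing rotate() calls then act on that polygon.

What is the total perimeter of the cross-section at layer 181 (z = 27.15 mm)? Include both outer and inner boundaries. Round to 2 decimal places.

At z = 27.15 mm: the cylinder is not intersected at this z (z outside [0, 22.5]); the r=6 cylinder at (-0.5, 9.5) gives a regular 6-gon of circumradius 6 (constant along its height) (perimeter = 2·6·6.000·sin(180°/6) = 36.00 mm); the cube at (-4, -2) is not intersected at this z (z outside [13, 27]); Taking the union: only the r=6 cylinder at (-0.5, 9.5) is present, so the union is just that shape — boundary = 36.00 mm. Overall, the cross-section is a single solid region. Total boundary length (outer) = 36.00 mm.

36.00 mm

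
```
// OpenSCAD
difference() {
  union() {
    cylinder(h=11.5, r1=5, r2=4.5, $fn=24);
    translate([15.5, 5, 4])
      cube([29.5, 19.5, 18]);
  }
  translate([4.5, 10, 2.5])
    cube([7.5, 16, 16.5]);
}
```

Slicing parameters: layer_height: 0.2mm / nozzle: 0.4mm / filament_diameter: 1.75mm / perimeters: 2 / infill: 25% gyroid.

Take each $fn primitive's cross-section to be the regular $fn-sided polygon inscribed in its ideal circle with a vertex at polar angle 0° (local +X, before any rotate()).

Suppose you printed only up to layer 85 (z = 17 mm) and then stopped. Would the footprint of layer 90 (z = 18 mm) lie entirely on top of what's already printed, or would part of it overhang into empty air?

Compare the two slices. At z = 17: the cone does not reach this height (z outside [0, 11.5]); the cube at (15.5, 5) is present — its section is the full 29.5×19.5 rectangle (area 575.25 mm²); Taking the union: only the 29.5×19.5 cube at (15.5, 5) is present, so the union is just that shape — area = 575.25 mm²; the 7.5×16 cube at (4.5, 10) contributes its full rectangle (area 120.00 mm²); Subtracting the remaining from the first: starting from that combined region (575.25 mm²), the 7.5×16 cube at (4.5, 10) misses the remaining region (no effect) — area = 575.25 mm². At z = 18: the cone does not reach this height (z outside [0, 11.5]); the cube at (15.5, 5) is present — its section is the full 29.5×19.5 rectangle (area 575.25 mm²); Taking the union: only the 29.5×19.5 cube at (15.5, 5) is present, so the union is just that shape — area = 575.25 mm²; the 7.5×16 cube at (4.5, 10) contributes its full rectangle (area 120.00 mm²); Taking the first minus the rest: starting from the result so far (575.25 mm²), the 7.5×16 cube at (4.5, 10) misses the remaining region (no effect) — area = 575.25 mm². Checking containment: the cross-section at z = 18 is a subset of the cross-section at z = 17.

entirely on top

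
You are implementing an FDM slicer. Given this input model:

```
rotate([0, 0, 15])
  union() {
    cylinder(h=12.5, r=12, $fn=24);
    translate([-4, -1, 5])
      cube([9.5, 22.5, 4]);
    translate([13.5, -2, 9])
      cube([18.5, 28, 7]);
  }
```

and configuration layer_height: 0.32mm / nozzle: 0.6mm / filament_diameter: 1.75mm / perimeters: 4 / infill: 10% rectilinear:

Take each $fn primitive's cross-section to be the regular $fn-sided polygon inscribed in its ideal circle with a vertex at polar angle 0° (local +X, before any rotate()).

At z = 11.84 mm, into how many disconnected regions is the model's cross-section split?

At z = 11.84 mm: the r=12 cylinder gives a regular 24-gon of circumradius 12 (constant along its height); the cube at (-4, -1) is not intersected at this z (z outside [5, 9]); the 18.5×28 cube at (13.5, -2) contributes its full rectangle; Combining (union): the 2 present regions are separate (no shared area or edge), so areas and boundary lengths simply add and each stays a separate island — 2 connected regions; (whole slice rotated 15° about Z — lengths, areas and connectivity unchanged). The result has 2 disconnected regions.

2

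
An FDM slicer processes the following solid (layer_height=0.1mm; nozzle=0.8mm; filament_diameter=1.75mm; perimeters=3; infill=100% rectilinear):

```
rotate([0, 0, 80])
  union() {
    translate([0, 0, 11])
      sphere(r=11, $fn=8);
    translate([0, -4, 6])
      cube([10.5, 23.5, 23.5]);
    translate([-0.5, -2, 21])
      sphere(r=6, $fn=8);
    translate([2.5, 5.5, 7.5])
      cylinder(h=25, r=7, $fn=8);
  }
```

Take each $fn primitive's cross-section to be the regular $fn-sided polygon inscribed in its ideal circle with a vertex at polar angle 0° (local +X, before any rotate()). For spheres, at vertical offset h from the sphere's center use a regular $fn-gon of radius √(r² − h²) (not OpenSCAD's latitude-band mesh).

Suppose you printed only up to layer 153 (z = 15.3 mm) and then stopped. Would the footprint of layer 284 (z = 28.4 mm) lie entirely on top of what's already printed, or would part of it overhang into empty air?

entirely on top

Compare the two slices. At z = 15.3: the sphere: section is a regular 8-gon, circumradius = √(r²−h²) = √(11²−4.3²) = 10.125 (area = (8/2)·10.125²·sin(360°/8) = 289.94 mm²); the cube at (0, -4) (footprint 10.5×23.5) is included at this height (area 246.75 mm²); the r=6 sphere at (-0.5, -2) contributes a regular 8-gon of circumradius √(6²−5.7²) = 1.873 (area = (8/2)·1.873²·sin(360°/8) = 9.93 mm²); the cylinder at (2.5, 5.5): section is a regular 8-gon, circumradius r=7 (area = (8/2)·7.000²·sin(360°/8) = 138.59 mm²); Taking the union: the regions partially overlap — summed areas 685.21 mm² minus the doubly-counted overlap 254.46 mm² gives 430.75 mm² — area = 430.75 mm²; (rotated 80° about Z; rotation is an isometry so areas/perimeters/island counts are preserved). At z = 28.4: the sphere is not intersected at this z (|z−center|=17.400 > r=11); the cube at (0, -4) (footprint 10.5×23.5) is included at this height (area 246.75 mm²); the sphere at (-0.5, -2) is not intersected at this z (|z−center|=7.400 > r=6); the cylinder at (2.5, 5.5): section is a regular 8-gon, circumradius r=7 (area = (8/2)·7.000²·sin(360°/8) = 138.59 mm²); Taking the union: the regions partially overlap — summed areas 385.34 mm² minus the doubly-counted overlap 101.71 mm² gives 283.64 mm² — area = 283.64 mm²; (rotated 80° about Z; rotation is an isometry so areas/perimeters/island counts are preserved). Checking containment: the cross-section at z = 28.4 is a subset of the cross-section at z = 15.3.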